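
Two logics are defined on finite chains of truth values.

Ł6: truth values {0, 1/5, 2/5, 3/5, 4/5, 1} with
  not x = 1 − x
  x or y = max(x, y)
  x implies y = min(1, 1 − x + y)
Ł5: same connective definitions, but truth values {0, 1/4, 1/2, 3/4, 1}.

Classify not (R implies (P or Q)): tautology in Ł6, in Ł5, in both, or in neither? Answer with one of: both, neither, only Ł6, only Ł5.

In Ł6: at P = 0, Q = 0, R = 0 the value is 0 — not a tautology.
In Ł5: at P = 0, Q = 0, R = 0 the value is 0 — not a tautology.

neither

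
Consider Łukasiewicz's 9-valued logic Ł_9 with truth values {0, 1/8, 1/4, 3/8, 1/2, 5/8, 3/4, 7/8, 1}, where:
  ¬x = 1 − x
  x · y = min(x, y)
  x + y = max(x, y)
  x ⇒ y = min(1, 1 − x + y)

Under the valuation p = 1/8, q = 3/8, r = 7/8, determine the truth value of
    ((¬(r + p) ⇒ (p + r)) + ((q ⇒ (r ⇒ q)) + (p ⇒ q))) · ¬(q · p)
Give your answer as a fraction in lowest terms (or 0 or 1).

7/8

r + p = 7/8 + 1/8 = 7/8
¬(r + p) = ¬7/8 = 1/8
p + r = 1/8 + 7/8 = 7/8
¬(r + p) ⇒ (p + r) = 1/8 ⇒ 7/8 = 1
r ⇒ q = 7/8 ⇒ 3/8 = 1/2
q ⇒ (r ⇒ q) = 3/8 ⇒ 1/2 = 1
p ⇒ q = 1/8 ⇒ 3/8 = 1
(q ⇒ (r ⇒ q)) + (p ⇒ q) = 1 + 1 = 1
(¬(r + p) ⇒ (p + r)) + ((q ⇒ (r ⇒ q)) + (p ⇒ q)) = 1 + 1 = 1
q · p = 3/8 · 1/8 = 1/8
¬(q · p) = ¬1/8 = 7/8
((¬(r + p) ⇒ (p + r)) + ((q ⇒ (r ⇒ q)) + (p ⇒ q))) · ¬(q · p) = 1 · 7/8 = 7/8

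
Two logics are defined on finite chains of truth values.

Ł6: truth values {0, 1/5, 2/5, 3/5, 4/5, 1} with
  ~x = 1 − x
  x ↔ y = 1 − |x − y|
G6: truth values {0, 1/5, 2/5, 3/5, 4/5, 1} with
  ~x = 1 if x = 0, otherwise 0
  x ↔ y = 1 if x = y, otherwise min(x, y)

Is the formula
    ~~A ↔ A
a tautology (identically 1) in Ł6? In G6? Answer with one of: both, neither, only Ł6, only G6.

only Ł6

In Ł6: every assignment gives 1 — tautology.
In G6: at A = 1/5 the value is 1/5 — not a tautology.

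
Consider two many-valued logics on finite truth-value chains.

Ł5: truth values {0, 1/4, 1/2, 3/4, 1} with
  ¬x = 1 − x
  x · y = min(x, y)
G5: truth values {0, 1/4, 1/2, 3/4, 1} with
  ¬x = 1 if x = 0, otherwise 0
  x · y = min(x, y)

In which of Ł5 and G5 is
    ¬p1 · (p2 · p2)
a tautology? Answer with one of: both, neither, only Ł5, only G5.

neither

In Ł5: at p1 = 0, p2 = 0 the value is 0 — not a tautology.
In G5: at p1 = 0, p2 = 0 the value is 0 — not a tautology.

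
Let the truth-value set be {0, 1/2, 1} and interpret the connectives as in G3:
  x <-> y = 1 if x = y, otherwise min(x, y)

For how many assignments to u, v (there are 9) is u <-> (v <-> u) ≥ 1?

4

u = 0, v = 0 ↦ 0  <
u = 0, v = 1/2 ↦ 1  ≥
u = 0, v = 1 ↦ 1  ≥
u = 1/2, v = 0 ↦ 0  <
u = 1/2, v = 1/2 ↦ 1/2  <
u = 1/2, v = 1 ↦ 1  ≥
u = 1, v = 0 ↦ 0  <
u = 1, v = 1/2 ↦ 1/2  <
u = 1, v = 1 ↦ 1  ≥
So 4 of the 9 assignments meet the threshold.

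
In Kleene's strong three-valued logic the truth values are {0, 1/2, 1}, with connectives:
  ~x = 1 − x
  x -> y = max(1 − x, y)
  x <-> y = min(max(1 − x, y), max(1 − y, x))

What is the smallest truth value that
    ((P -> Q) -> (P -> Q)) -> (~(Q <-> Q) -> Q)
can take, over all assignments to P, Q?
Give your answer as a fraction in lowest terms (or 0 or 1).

1/2

Take P = 0, Q = 1/2:
P -> Q = 0 -> 1/2 = 1
P -> Q = 0 -> 1/2 = 1
(P -> Q) -> (P -> Q) = 1 -> 1 = 1
Q <-> Q = 1/2 <-> 1/2 = 1/2
~(Q <-> Q) = ~1/2 = 1/2
~(Q <-> Q) -> Q = 1/2 -> 1/2 = 1/2
((P -> Q) -> (P -> Q)) -> (~(Q <-> Q) -> Q) = 1 -> 1/2 = 1/2
No assignment yields a value below 1/2, so this is the minimum.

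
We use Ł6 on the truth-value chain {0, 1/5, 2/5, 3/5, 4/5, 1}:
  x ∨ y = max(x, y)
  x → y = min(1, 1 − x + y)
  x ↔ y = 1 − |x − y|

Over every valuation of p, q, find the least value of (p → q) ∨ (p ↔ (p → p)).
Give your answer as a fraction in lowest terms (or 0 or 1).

Take p = 2/5, q = 0:
p → q = 2/5 → 0 = 3/5
p → p = 2/5 → 2/5 = 1
p ↔ (p → p) = 2/5 ↔ 1 = 2/5
(p → q) ∨ (p ↔ (p → p)) = 3/5 ∨ 2/5 = 3/5
No assignment yields a value below 3/5, so this is the minimum.

3/5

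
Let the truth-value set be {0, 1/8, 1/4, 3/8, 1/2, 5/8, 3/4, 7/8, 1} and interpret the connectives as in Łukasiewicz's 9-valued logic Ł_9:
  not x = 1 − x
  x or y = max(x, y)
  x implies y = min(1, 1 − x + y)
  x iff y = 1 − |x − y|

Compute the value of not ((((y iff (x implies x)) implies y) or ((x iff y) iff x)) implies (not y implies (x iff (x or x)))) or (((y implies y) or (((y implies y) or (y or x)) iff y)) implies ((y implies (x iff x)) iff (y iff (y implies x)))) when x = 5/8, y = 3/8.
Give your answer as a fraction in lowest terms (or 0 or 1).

3/8

x implies x = 5/8 implies 5/8 = 1
y iff (x implies x) = 3/8 iff 1 = 3/8
(y iff (x implies x)) implies y = 3/8 implies 3/8 = 1
x iff y = 5/8 iff 3/8 = 3/4
(x iff y) iff x = 3/4 iff 5/8 = 7/8
((y iff (x implies x)) implies y) or ((x iff y) iff x) = 1 or 7/8 = 1
not y = not 3/8 = 5/8
x or x = 5/8 or 5/8 = 5/8
x iff (x or x) = 5/8 iff 5/8 = 1
not y implies (x iff (x or x)) = 5/8 implies 1 = 1
(((y iff (x implies x)) implies y) or ((x iff y) iff x)) implies (not y implies (x iff (x or x))) = 1 implies 1 = 1
not ((((y iff (x implies x)) implies y) or ((x iff y) iff x)) implies (not y implies (x iff (x or x)))) = not 1 = 0
y implies y = 3/8 implies 3/8 = 1
y implies y = 3/8 implies 3/8 = 1
y or x = 3/8 or 5/8 = 5/8
(y implies y) or (y or x) = 1 or 5/8 = 1
((y implies y) or (y or x)) iff y = 1 iff 3/8 = 3/8
(y implies y) or (((y implies y) or (y or x)) iff y) = 1 or 3/8 = 1
x iff x = 5/8 iff 5/8 = 1
y implies (x iff x) = 3/8 implies 1 = 1
y implies x = 3/8 implies 5/8 = 1
y iff (y implies x) = 3/8 iff 1 = 3/8
(y implies (x iff x)) iff (y iff (y implies x)) = 1 iff 3/8 = 3/8
((y implies y) or (((y implies y) or (y or x)) iff y)) implies ((y implies (x iff x)) iff (y iff (y implies x))) = 1 implies 3/8 = 3/8
not ((((y iff (x implies x)) implies y) or ((x iff y) iff x)) implies (not y implies (x iff (x or x)))) or (((y implies y) or (((y implies y) or (y or x)) iff y)) implies ((y implies (x iff x)) iff (y iff (y implies x)))) = 0 or 3/8 = 3/8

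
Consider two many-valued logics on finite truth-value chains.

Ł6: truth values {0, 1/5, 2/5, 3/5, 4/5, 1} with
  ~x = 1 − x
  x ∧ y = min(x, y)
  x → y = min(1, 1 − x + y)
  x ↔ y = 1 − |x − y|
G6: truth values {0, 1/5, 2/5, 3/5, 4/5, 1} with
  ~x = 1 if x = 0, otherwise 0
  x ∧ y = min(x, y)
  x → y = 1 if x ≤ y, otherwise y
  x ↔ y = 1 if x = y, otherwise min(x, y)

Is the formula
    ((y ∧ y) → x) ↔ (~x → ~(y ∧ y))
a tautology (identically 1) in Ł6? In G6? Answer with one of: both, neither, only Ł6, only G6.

In Ł6: every assignment gives 1 — tautology.
In G6: at x = 1/5, y = 2/5 the value is 1/5 — not a tautology.

only Ł6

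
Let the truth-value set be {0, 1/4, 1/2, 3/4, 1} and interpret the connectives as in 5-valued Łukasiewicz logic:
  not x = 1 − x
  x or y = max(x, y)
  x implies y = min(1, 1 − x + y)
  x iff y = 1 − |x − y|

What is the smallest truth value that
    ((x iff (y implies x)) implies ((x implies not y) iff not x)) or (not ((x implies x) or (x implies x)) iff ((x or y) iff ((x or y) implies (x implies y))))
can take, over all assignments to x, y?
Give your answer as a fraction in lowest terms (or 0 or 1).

1/2

Take x = 3/4, y = 0:
y implies x = 0 implies 3/4 = 1
x iff (y implies x) = 3/4 iff 1 = 3/4
not y = not 0 = 1
x implies not y = 3/4 implies 1 = 1
not x = not 3/4 = 1/4
(x implies not y) iff not x = 1 iff 1/4 = 1/4
(x iff (y implies x)) implies ((x implies not y) iff not x) = 3/4 implies 1/4 = 1/2
x implies x = 3/4 implies 3/4 = 1
x implies x = 3/4 implies 3/4 = 1
(x implies x) or (x implies x) = 1 or 1 = 1
not ((x implies x) or (x implies x)) = not 1 = 0
x or y = 3/4 or 0 = 3/4
x or y = 3/4 or 0 = 3/4
x implies y = 3/4 implies 0 = 1/4
(x or y) implies (x implies y) = 3/4 implies 1/4 = 1/2
(x or y) iff ((x or y) implies (x implies y)) = 3/4 iff 1/2 = 3/4
not ((x implies x) or (x implies x)) iff ((x or y) iff ((x or y) implies (x implies y))) = 0 iff 3/4 = 1/4
((x iff (y implies x)) implies ((x implies not y) iff not x)) or (not ((x implies x) or (x implies x)) iff ((x or y) iff ((x or y) implies (x implies y)))) = 1/2 or 1/4 = 1/2
No assignment yields a value below 1/2, so this is the minimum.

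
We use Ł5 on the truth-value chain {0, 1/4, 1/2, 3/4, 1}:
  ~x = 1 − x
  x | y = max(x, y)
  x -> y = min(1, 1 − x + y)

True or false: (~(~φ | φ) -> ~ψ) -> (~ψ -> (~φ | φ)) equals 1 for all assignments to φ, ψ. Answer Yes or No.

Counterexample: take φ = 1/4, ψ = 0.
~φ = ~1/4 = 3/4
~φ | φ = 3/4 | 1/4 = 3/4
~(~φ | φ) = ~3/4 = 1/4
~ψ = ~0 = 1
~(~φ | φ) -> ~ψ = 1/4 -> 1 = 1
~ψ = ~0 = 1
~φ = ~1/4 = 3/4
~φ | φ = 3/4 | 1/4 = 3/4
~ψ -> (~φ | φ) = 1 -> 3/4 = 3/4
(~(~φ | φ) -> ~ψ) -> (~ψ -> (~φ | φ)) = 1 -> 3/4 = 3/4
This gives 3/4 ≠ 1.

No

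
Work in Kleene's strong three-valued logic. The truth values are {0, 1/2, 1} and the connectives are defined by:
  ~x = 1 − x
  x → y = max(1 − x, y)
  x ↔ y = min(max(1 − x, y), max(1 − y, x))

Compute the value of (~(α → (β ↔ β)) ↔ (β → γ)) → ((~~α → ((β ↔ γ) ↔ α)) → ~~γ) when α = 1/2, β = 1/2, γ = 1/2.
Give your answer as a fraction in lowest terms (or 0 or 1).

β ↔ β = 1/2 ↔ 1/2 = 1/2
α → (β ↔ β) = 1/2 → 1/2 = 1/2
~(α → (β ↔ β)) = ~1/2 = 1/2
β → γ = 1/2 → 1/2 = 1/2
~(α → (β ↔ β)) ↔ (β → γ) = 1/2 ↔ 1/2 = 1/2
~α = ~1/2 = 1/2
~~α = ~1/2 = 1/2
β ↔ γ = 1/2 ↔ 1/2 = 1/2
(β ↔ γ) ↔ α = 1/2 ↔ 1/2 = 1/2
~~α → ((β ↔ γ) ↔ α) = 1/2 → 1/2 = 1/2
~γ = ~1/2 = 1/2
~~γ = ~1/2 = 1/2
(~~α → ((β ↔ γ) ↔ α)) → ~~γ = 1/2 → 1/2 = 1/2
(~(α → (β ↔ β)) ↔ (β → γ)) → ((~~α → ((β ↔ γ) ↔ α)) → ~~γ) = 1/2 → 1/2 = 1/2

1/2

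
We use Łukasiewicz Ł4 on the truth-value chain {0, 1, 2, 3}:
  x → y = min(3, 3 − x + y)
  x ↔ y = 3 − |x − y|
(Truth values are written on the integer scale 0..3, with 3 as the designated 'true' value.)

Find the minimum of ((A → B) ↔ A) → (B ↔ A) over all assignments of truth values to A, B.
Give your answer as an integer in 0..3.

Take A = 2, B = 0:
A → B = 2 → 0 = 1
(A → B) ↔ A = 1 ↔ 2 = 2
B ↔ A = 0 ↔ 2 = 1
((A → B) ↔ A) → (B ↔ A) = 2 → 1 = 2
No assignment yields a value below 2, so this is the minimum.

2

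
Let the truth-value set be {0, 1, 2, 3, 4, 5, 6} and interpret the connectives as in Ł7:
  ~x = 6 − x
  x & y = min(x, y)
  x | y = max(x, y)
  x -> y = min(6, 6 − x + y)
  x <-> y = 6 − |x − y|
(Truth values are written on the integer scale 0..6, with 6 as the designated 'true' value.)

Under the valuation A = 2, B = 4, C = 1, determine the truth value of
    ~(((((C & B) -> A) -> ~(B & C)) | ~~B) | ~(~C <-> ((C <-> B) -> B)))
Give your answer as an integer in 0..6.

1

C & B = 1 & 4 = 1
(C & B) -> A = 1 -> 2 = 6
B & C = 4 & 1 = 1
~(B & C) = ~1 = 5
((C & B) -> A) -> ~(B & C) = 6 -> 5 = 5
~B = ~4 = 2
~~B = ~2 = 4
(((C & B) -> A) -> ~(B & C)) | ~~B = 5 | 4 = 5
~C = ~1 = 5
C <-> B = 1 <-> 4 = 3
(C <-> B) -> B = 3 -> 4 = 6
~C <-> ((C <-> B) -> B) = 5 <-> 6 = 5
~(~C <-> ((C <-> B) -> B)) = ~5 = 1
((((C & B) -> A) -> ~(B & C)) | ~~B) | ~(~C <-> ((C <-> B) -> B)) = 5 | 1 = 5
~(((((C & B) -> A) -> ~(B & C)) | ~~B) | ~(~C <-> ((C <-> B) -> B))) = ~5 = 1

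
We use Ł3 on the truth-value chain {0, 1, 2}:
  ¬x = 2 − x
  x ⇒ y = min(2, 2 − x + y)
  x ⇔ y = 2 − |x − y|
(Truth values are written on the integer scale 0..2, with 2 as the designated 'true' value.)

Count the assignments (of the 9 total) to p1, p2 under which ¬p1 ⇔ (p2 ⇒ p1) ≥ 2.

p1 = 0, p2 = 0 ↦ 2  ≥
p1 = 0, p2 = 1 ↦ 1  <
p1 = 0, p2 = 2 ↦ 0  <
p1 = 1, p2 = 0 ↦ 1  <
p1 = 1, p2 = 1 ↦ 1  <
p1 = 1, p2 = 2 ↦ 2  ≥
p1 = 2, p2 = 0 ↦ 0  <
p1 = 2, p2 = 1 ↦ 0  <
p1 = 2, p2 = 2 ↦ 0  <
So 2 of the 9 assignments meet the threshold.

2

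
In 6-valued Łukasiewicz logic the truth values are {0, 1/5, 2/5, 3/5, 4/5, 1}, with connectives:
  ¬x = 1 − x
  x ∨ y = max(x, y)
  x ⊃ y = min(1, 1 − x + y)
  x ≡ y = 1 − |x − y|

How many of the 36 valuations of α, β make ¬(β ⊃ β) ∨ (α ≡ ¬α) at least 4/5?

value 4/5: 12 assignments (counts)
value 2/5: 12 assignments
value 0: 12 assignments
So 12 of the 36 assignments meet the threshold.

12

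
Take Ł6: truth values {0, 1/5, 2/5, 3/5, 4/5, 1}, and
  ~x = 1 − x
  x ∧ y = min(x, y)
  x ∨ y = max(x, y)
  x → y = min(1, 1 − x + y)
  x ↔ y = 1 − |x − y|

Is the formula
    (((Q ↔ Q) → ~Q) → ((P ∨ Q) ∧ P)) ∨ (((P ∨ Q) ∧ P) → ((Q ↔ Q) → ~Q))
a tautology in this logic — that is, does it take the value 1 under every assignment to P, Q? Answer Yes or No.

At P = 4/5, Q = 1/5, for instance:
Q ↔ Q = 1/5 ↔ 1/5 = 1
~Q = ~1/5 = 4/5
(Q ↔ Q) → ~Q = 1 → 4/5 = 4/5
P ∨ Q = 4/5 ∨ 1/5 = 4/5
(P ∨ Q) ∧ P = 4/5 ∧ 4/5 = 4/5
((Q ↔ Q) → ~Q) → ((P ∨ Q) ∧ P) = 4/5 → 4/5 = 1
((P ∨ Q) ∧ P) → ((Q ↔ Q) → ~Q) = 4/5 → 4/5 = 1
(((Q ↔ Q) → ~Q) → ((P ∨ Q) ∧ P)) ∨ (((P ∨ Q) ∧ P) → ((Q ↔ Q) → ~Q)) = 1 ∨ 1 = 1
and checking the remaining 35 assignments likewise gives ≥ 1 in every case.

Yes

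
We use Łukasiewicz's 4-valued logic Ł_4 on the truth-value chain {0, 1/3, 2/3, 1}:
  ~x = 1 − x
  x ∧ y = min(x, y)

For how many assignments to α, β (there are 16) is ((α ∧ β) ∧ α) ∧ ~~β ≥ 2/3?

α = 0, β = 0 ↦ 0  <
α = 0, β = 1/3 ↦ 0  <
α = 0, β = 2/3 ↦ 0  <
α = 0, β = 1 ↦ 0  <
α = 1/3, β = 0 ↦ 0  <
α = 1/3, β = 1/3 ↦ 1/3  <
α = 1/3, β = 2/3 ↦ 1/3  <
α = 1/3, β = 1 ↦ 1/3  <
α = 2/3, β = 0 ↦ 0  <
α = 2/3, β = 1/3 ↦ 1/3  <
α = 2/3, β = 2/3 ↦ 2/3  ≥
α = 2/3, β = 1 ↦ 2/3  ≥
α = 1, β = 0 ↦ 0  <
α = 1, β = 1/3 ↦ 1/3  <
α = 1, β = 2/3 ↦ 2/3  ≥
α = 1, β = 1 ↦ 1  ≥
So 4 of the 16 assignments meet the threshold.

4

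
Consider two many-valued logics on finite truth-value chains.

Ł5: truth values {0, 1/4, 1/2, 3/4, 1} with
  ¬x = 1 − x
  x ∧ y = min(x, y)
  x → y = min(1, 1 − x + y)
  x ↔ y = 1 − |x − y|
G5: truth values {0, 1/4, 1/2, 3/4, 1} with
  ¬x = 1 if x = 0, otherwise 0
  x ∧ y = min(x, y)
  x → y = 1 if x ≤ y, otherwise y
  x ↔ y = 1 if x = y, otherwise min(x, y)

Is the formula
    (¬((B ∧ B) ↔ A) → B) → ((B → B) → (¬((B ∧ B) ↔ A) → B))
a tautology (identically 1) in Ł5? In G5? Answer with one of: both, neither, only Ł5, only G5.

In Ł5: every assignment gives 1 — tautology.
In G5: every assignment gives 1 — tautology.

both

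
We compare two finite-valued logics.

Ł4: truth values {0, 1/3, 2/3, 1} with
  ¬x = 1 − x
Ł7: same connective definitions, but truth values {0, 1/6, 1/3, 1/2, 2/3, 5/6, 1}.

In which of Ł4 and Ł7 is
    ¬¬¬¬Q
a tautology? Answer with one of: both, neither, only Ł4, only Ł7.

neither

In Ł4: at Q = 0 the value is 0 — not a tautology.
In Ł7: at Q = 0 the value is 0 — not a tautology.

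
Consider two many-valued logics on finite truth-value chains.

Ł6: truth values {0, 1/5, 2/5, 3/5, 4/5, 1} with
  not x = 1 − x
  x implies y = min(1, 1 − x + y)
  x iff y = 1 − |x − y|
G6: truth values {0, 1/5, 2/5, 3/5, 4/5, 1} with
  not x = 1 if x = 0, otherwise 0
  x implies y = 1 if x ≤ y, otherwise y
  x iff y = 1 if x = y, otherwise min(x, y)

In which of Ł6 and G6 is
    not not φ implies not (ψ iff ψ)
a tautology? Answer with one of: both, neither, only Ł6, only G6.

neither

In Ł6: at φ = 1/5, ψ = 0 the value is 4/5 — not a tautology.
In G6: at φ = 1/5, ψ = 0 the value is 0 — not a tautology.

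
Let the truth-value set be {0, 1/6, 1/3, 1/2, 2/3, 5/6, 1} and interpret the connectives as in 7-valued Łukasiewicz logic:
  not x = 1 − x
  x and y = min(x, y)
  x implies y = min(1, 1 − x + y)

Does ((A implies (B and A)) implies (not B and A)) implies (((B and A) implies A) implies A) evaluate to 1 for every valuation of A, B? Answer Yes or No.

No

Counterexample: take A = 1/6, B = 0.
B and A = 0 and 1/6 = 0
A implies (B and A) = 1/6 implies 0 = 5/6
not B = not 0 = 1
not B and A = 1 and 1/6 = 1/6
(A implies (B and A)) implies (not B and A) = 5/6 implies 1/6 = 1/3
B and A = 0 and 1/6 = 0
(B and A) implies A = 0 implies 1/6 = 1
((B and A) implies A) implies A = 1 implies 1/6 = 1/6
((A implies (B and A)) implies (not B and A)) implies (((B and A) implies A) implies A) = 1/3 implies 1/6 = 5/6
This gives 5/6 ≠ 1.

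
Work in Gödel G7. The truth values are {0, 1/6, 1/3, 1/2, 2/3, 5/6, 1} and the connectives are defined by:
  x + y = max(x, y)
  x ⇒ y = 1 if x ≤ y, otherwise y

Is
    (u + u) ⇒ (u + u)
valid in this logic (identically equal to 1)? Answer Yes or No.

Yes

u = 0 ↦ 1
u = 1/6 ↦ 1
u = 1/3 ↦ 1
u = 1/2 ↦ 1
u = 2/3 ↦ 1
u = 5/6 ↦ 1
u = 1 ↦ 1
Every assignment gives a value ≥ 1.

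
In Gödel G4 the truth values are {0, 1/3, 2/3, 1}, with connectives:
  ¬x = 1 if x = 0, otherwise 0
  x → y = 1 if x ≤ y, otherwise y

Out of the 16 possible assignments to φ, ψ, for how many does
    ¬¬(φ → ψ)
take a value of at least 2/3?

φ = 0, ψ = 0 ↦ 1  ≥
φ = 0, ψ = 1/3 ↦ 1  ≥
φ = 0, ψ = 2/3 ↦ 1  ≥
φ = 0, ψ = 1 ↦ 1  ≥
φ = 1/3, ψ = 0 ↦ 0  <
φ = 1/3, ψ = 1/3 ↦ 1  ≥
φ = 1/3, ψ = 2/3 ↦ 1  ≥
φ = 1/3, ψ = 1 ↦ 1  ≥
φ = 2/3, ψ = 0 ↦ 0  <
φ = 2/3, ψ = 1/3 ↦ 1  ≥
φ = 2/3, ψ = 2/3 ↦ 1  ≥
φ = 2/3, ψ = 1 ↦ 1  ≥
φ = 1, ψ = 0 ↦ 0  <
φ = 1, ψ = 1/3 ↦ 1  ≥
φ = 1, ψ = 2/3 ↦ 1  ≥
φ = 1, ψ = 1 ↦ 1  ≥
So 13 of the 16 assignments meet the threshold.

13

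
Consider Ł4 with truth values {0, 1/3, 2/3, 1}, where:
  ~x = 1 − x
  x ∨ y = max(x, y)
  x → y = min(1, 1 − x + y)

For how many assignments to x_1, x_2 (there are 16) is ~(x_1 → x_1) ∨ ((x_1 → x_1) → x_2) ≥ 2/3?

x_1 = 0, x_2 = 0 ↦ 0  <
x_1 = 0, x_2 = 1/3 ↦ 1/3  <
x_1 = 0, x_2 = 2/3 ↦ 2/3  ≥
x_1 = 0, x_2 = 1 ↦ 1  ≥
x_1 = 1/3, x_2 = 0 ↦ 0  <
x_1 = 1/3, x_2 = 1/3 ↦ 1/3  <
x_1 = 1/3, x_2 = 2/3 ↦ 2/3  ≥
x_1 = 1/3, x_2 = 1 ↦ 1  ≥
x_1 = 2/3, x_2 = 0 ↦ 0  <
x_1 = 2/3, x_2 = 1/3 ↦ 1/3  <
x_1 = 2/3, x_2 = 2/3 ↦ 2/3  ≥
x_1 = 2/3, x_2 = 1 ↦ 1  ≥
x_1 = 1, x_2 = 0 ↦ 0  <
x_1 = 1, x_2 = 1/3 ↦ 1/3  <
x_1 = 1, x_2 = 2/3 ↦ 2/3  ≥
x_1 = 1, x_2 = 1 ↦ 1  ≥
So 8 of the 16 assignments meet the threshold.

8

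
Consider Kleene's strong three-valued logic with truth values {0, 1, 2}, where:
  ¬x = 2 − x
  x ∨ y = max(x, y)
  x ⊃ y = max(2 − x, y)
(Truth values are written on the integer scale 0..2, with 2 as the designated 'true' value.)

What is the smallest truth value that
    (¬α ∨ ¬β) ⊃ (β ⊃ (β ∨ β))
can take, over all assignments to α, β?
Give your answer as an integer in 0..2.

Take α = 0, β = 1:
¬α = ¬0 = 2
¬β = ¬1 = 1
¬α ∨ ¬β = 2 ∨ 1 = 2
β ∨ β = 1 ∨ 1 = 1
β ⊃ (β ∨ β) = 1 ⊃ 1 = 1
(¬α ∨ ¬β) ⊃ (β ⊃ (β ∨ β)) = 2 ⊃ 1 = 1
No assignment yields a value below 1, so this is the minimum.

1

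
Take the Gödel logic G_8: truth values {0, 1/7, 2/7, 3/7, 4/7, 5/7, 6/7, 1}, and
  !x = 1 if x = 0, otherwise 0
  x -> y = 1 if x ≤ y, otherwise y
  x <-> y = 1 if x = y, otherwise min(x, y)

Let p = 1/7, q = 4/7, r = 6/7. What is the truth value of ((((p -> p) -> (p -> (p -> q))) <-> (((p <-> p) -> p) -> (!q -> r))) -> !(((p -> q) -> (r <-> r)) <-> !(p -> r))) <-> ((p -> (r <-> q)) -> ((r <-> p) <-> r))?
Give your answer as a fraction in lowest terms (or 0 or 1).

1/7

p -> p = 1/7 -> 1/7 = 1
p -> q = 1/7 -> 4/7 = 1
p -> (p -> q) = 1/7 -> 1 = 1
(p -> p) -> (p -> (p -> q)) = 1 -> 1 = 1
p <-> p = 1/7 <-> 1/7 = 1
(p <-> p) -> p = 1 -> 1/7 = 1/7
!q = !4/7 = 0
!q -> r = 0 -> 6/7 = 1
((p <-> p) -> p) -> (!q -> r) = 1/7 -> 1 = 1
((p -> p) -> (p -> (p -> q))) <-> (((p <-> p) -> p) -> (!q -> r)) = 1 <-> 1 = 1
p -> q = 1/7 -> 4/7 = 1
r <-> r = 6/7 <-> 6/7 = 1
(p -> q) -> (r <-> r) = 1 -> 1 = 1
p -> r = 1/7 -> 6/7 = 1
!(p -> r) = !1 = 0
((p -> q) -> (r <-> r)) <-> !(p -> r) = 1 <-> 0 = 0
!(((p -> q) -> (r <-> r)) <-> !(p -> r)) = !0 = 1
(((p -> p) -> (p -> (p -> q))) <-> (((p <-> p) -> p) -> (!q -> r))) -> !(((p -> q) -> (r <-> r)) <-> !(p -> r)) = 1 -> 1 = 1
r <-> q = 6/7 <-> 4/7 = 4/7
p -> (r <-> q) = 1/7 -> 4/7 = 1
r <-> p = 6/7 <-> 1/7 = 1/7
(r <-> p) <-> r = 1/7 <-> 6/7 = 1/7
(p -> (r <-> q)) -> ((r <-> p) <-> r) = 1 -> 1/7 = 1/7
((((p -> p) -> (p -> (p -> q))) <-> (((p <-> p) -> p) -> (!q -> r))) -> !(((p -> q) -> (r <-> r)) <-> !(p -> r))) <-> ((p -> (r <-> q)) -> ((r <-> p) <-> r)) = 1 <-> 1/7 = 1/7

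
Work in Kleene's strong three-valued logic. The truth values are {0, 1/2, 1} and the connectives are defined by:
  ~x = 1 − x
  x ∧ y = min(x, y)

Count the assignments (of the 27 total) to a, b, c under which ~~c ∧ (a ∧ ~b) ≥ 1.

1

value 1: 1 assignment (counts)
value 1/2: 7 assignments
value 0: 19 assignments
So 1 of the 27 assignments meets the threshold.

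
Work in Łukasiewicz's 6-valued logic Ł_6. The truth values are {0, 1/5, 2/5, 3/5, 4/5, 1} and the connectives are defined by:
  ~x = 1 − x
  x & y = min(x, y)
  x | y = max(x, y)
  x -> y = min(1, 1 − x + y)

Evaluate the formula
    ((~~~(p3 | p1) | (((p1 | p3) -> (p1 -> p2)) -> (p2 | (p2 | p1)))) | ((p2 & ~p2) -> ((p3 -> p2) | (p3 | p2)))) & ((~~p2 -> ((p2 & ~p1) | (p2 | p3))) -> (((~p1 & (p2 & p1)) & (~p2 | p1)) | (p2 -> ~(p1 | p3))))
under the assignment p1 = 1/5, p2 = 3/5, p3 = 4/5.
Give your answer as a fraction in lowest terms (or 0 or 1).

p3 | p1 = 4/5 | 1/5 = 4/5
~(p3 | p1) = ~4/5 = 1/5
~~(p3 | p1) = ~1/5 = 4/5
~~~(p3 | p1) = ~4/5 = 1/5
p1 | p3 = 1/5 | 4/5 = 4/5
p1 -> p2 = 1/5 -> 3/5 = 1
(p1 | p3) -> (p1 -> p2) = 4/5 -> 1 = 1
p2 | p1 = 3/5 | 1/5 = 3/5
p2 | (p2 | p1) = 3/5 | 3/5 = 3/5
((p1 | p3) -> (p1 -> p2)) -> (p2 | (p2 | p1)) = 1 -> 3/5 = 3/5
~~~(p3 | p1) | (((p1 | p3) -> (p1 -> p2)) -> (p2 | (p2 | p1))) = 1/5 | 3/5 = 3/5
~p2 = ~3/5 = 2/5
p2 & ~p2 = 3/5 & 2/5 = 2/5
p3 -> p2 = 4/5 -> 3/5 = 4/5
p3 | p2 = 4/5 | 3/5 = 4/5
(p3 -> p2) | (p3 | p2) = 4/5 | 4/5 = 4/5
(p2 & ~p2) -> ((p3 -> p2) | (p3 | p2)) = 2/5 -> 4/5 = 1
(~~~(p3 | p1) | (((p1 | p3) -> (p1 -> p2)) -> (p2 | (p2 | p1)))) | ((p2 & ~p2) -> ((p3 -> p2) | (p3 | p2))) = 3/5 | 1 = 1
~p2 = ~3/5 = 2/5
~~p2 = ~2/5 = 3/5
~p1 = ~1/5 = 4/5
p2 & ~p1 = 3/5 & 4/5 = 3/5
p2 | p3 = 3/5 | 4/5 = 4/5
(p2 & ~p1) | (p2 | p3) = 3/5 | 4/5 = 4/5
~~p2 -> ((p2 & ~p1) | (p2 | p3)) = 3/5 -> 4/5 = 1
~p1 = ~1/5 = 4/5
p2 & p1 = 3/5 & 1/5 = 1/5
~p1 & (p2 & p1) = 4/5 & 1/5 = 1/5
~p2 = ~3/5 = 2/5
~p2 | p1 = 2/5 | 1/5 = 2/5
(~p1 & (p2 & p1)) & (~p2 | p1) = 1/5 & 2/5 = 1/5
p1 | p3 = 1/5 | 4/5 = 4/5
~(p1 | p3) = ~4/5 = 1/5
p2 -> ~(p1 | p3) = 3/5 -> 1/5 = 3/5
((~p1 & (p2 & p1)) & (~p2 | p1)) | (p2 -> ~(p1 | p3)) = 1/5 | 3/5 = 3/5
(~~p2 -> ((p2 & ~p1) | (p2 | p3))) -> (((~p1 & (p2 & p1)) & (~p2 | p1)) | (p2 -> ~(p1 | p3))) = 1 -> 3/5 = 3/5
((~~~(p3 | p1) | (((p1 | p3) -> (p1 -> p2)) -> (p2 | (p2 | p1)))) | ((p2 & ~p2) -> ((p3 -> p2) | (p3 | p2)))) & ((~~p2 -> ((p2 & ~p1) | (p2 | p3))) -> (((~p1 & (p2 & p1)) & (~p2 | p1)) | (p2 -> ~(p1 | p3)))) = 1 & 3/5 = 3/5

3/5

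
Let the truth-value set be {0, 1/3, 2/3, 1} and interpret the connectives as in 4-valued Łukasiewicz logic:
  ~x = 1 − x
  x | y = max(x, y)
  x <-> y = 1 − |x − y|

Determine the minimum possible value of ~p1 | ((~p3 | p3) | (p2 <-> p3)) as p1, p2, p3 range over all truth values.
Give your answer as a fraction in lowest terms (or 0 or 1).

Take p1 = 1/3, p2 = 0, p3 = 1/3:
~p1 = ~1/3 = 2/3
~p3 = ~1/3 = 2/3
~p3 | p3 = 2/3 | 1/3 = 2/3
p2 <-> p3 = 0 <-> 1/3 = 2/3
(~p3 | p3) | (p2 <-> p3) = 2/3 | 2/3 = 2/3
~p1 | ((~p3 | p3) | (p2 <-> p3)) = 2/3 | 2/3 = 2/3
No assignment yields a value below 2/3, so this is the minimum.

2/3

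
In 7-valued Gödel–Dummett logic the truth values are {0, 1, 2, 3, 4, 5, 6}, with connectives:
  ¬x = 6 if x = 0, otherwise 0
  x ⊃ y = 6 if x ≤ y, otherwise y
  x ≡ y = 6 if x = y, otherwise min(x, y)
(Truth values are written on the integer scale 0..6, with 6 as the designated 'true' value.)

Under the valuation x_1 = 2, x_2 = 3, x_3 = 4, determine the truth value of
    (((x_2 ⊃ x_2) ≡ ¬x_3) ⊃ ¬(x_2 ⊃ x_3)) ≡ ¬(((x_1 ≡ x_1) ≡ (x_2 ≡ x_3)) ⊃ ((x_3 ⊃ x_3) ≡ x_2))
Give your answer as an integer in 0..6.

x_2 ⊃ x_2 = 3 ⊃ 3 = 6
¬x_3 = ¬4 = 0
(x_2 ⊃ x_2) ≡ ¬x_3 = 6 ≡ 0 = 0
x_2 ⊃ x_3 = 3 ⊃ 4 = 6
¬(x_2 ⊃ x_3) = ¬6 = 0
((x_2 ⊃ x_2) ≡ ¬x_3) ⊃ ¬(x_2 ⊃ x_3) = 0 ⊃ 0 = 6
x_1 ≡ x_1 = 2 ≡ 2 = 6
x_2 ≡ x_3 = 3 ≡ 4 = 3
(x_1 ≡ x_1) ≡ (x_2 ≡ x_3) = 6 ≡ 3 = 3
x_3 ⊃ x_3 = 4 ⊃ 4 = 6
(x_3 ⊃ x_3) ≡ x_2 = 6 ≡ 3 = 3
((x_1 ≡ x_1) ≡ (x_2 ≡ x_3)) ⊃ ((x_3 ⊃ x_3) ≡ x_2) = 3 ⊃ 3 = 6
¬(((x_1 ≡ x_1) ≡ (x_2 ≡ x_3)) ⊃ ((x_3 ⊃ x_3) ≡ x_2)) = ¬6 = 0
(((x_2 ⊃ x_2) ≡ ¬x_3) ⊃ ¬(x_2 ⊃ x_3)) ≡ ¬(((x_1 ≡ x_1) ≡ (x_2 ≡ x_3)) ⊃ ((x_3 ⊃ x_3) ≡ x_2)) = 6 ≡ 0 = 0

0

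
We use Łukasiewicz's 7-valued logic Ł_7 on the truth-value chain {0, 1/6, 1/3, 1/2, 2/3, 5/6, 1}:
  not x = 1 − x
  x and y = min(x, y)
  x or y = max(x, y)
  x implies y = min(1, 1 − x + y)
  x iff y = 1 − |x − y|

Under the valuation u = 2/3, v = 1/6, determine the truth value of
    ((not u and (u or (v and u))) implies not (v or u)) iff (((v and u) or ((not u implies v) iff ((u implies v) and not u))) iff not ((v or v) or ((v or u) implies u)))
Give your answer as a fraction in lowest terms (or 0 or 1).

not u = not 2/3 = 1/3
v and u = 1/6 and 2/3 = 1/6
u or (v and u) = 2/3 or 1/6 = 2/3
not u and (u or (v and u)) = 1/3 and 2/3 = 1/3
v or u = 1/6 or 2/3 = 2/3
not (v or u) = not 2/3 = 1/3
(not u and (u or (v and u))) implies not (v or u) = 1/3 implies 1/3 = 1
v and u = 1/6 and 2/3 = 1/6
not u = not 2/3 = 1/3
not u implies v = 1/3 implies 1/6 = 5/6
u implies v = 2/3 implies 1/6 = 1/2
not u = not 2/3 = 1/3
(u implies v) and not u = 1/2 and 1/3 = 1/3
(not u implies v) iff ((u implies v) and not u) = 5/6 iff 1/3 = 1/2
(v and u) or ((not u implies v) iff ((u implies v) and not u)) = 1/6 or 1/2 = 1/2
v or v = 1/6 or 1/6 = 1/6
v or u = 1/6 or 2/3 = 2/3
(v or u) implies u = 2/3 implies 2/3 = 1
(v or v) or ((v or u) implies u) = 1/6 or 1 = 1
not ((v or v) or ((v or u) implies u)) = not 1 = 0
((v and u) or ((not u implies v) iff ((u implies v) and not u))) iff not ((v or v) or ((v or u) implies u)) = 1/2 iff 0 = 1/2
((not u and (u or (v and u))) implies not (v or u)) iff (((v and u) or ((not u implies v) iff ((u implies v) and not u))) iff not ((v or v) or ((v or u) implies u))) = 1 iff 1/2 = 1/2

1/2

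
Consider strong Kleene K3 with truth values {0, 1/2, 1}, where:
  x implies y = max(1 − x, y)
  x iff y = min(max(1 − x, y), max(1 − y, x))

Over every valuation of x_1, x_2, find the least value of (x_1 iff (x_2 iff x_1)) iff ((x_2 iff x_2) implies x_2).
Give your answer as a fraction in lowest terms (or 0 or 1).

Take x_1 = 0, x_2 = 1/2:
x_2 iff x_1 = 1/2 iff 0 = 1/2
x_1 iff (x_2 iff x_1) = 0 iff 1/2 = 1/2
x_2 iff x_2 = 1/2 iff 1/2 = 1/2
(x_2 iff x_2) implies x_2 = 1/2 implies 1/2 = 1/2
(x_1 iff (x_2 iff x_1)) iff ((x_2 iff x_2) implies x_2) = 1/2 iff 1/2 = 1/2
No assignment yields a value below 1/2, so this is the minimum.

1/2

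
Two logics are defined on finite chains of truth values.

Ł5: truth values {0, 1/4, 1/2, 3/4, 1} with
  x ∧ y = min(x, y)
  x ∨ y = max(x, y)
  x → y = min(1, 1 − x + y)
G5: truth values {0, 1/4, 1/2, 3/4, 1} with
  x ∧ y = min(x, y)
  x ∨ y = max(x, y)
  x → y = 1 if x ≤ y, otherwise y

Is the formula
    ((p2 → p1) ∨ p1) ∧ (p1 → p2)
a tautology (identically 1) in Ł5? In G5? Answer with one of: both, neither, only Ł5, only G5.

neither

In Ł5: at p1 = 0, p2 = 1/4 the value is 3/4 — not a tautology.
In G5: at p1 = 0, p2 = 1/4 the value is 0 — not a tautology.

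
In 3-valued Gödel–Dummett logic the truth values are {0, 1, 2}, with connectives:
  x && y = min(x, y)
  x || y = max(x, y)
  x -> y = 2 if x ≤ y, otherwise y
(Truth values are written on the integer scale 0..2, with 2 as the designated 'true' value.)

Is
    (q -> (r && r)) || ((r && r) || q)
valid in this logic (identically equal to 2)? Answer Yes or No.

Counterexample: take q = 1, r = 0.
r && r = 0 && 0 = 0
q -> (r && r) = 1 -> 0 = 0
r && r = 0 && 0 = 0
(r && r) || q = 0 || 1 = 1
(q -> (r && r)) || ((r && r) || q) = 0 || 1 = 1
This gives 1 ≠ 2.

No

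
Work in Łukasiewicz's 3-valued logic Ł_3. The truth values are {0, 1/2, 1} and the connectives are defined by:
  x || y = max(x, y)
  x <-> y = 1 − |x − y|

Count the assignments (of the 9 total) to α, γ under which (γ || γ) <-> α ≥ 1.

3

α = 0, γ = 0 ↦ 1  ≥
α = 0, γ = 1/2 ↦ 1/2  <
α = 0, γ = 1 ↦ 0  <
α = 1/2, γ = 0 ↦ 1/2  <
α = 1/2, γ = 1/2 ↦ 1  ≥
α = 1/2, γ = 1 ↦ 1/2  <
α = 1, γ = 0 ↦ 0  <
α = 1, γ = 1/2 ↦ 1/2  <
α = 1, γ = 1 ↦ 1  ≥
So 3 of the 9 assignments meet the threshold.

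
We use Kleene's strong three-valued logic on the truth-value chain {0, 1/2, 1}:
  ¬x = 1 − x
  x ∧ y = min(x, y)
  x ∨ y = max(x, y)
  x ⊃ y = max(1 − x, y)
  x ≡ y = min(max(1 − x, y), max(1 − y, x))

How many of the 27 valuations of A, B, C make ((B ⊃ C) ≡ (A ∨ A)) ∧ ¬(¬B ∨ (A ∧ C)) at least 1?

value 1: 1 assignment (counts)
value 1/2: 12 assignments
value 0: 14 assignments
So 1 of the 27 assignments meets the threshold.

1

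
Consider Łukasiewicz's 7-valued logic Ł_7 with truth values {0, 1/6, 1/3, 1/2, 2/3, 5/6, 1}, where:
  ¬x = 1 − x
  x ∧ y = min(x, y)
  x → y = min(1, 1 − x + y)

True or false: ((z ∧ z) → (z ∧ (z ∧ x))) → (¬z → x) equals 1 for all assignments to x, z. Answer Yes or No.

No

Counterexample: take x = 0, z = 0.
z ∧ z = 0 ∧ 0 = 0
z ∧ x = 0 ∧ 0 = 0
z ∧ (z ∧ x) = 0 ∧ 0 = 0
(z ∧ z) → (z ∧ (z ∧ x)) = 0 → 0 = 1
¬z = ¬0 = 1
¬z → x = 1 → 0 = 0
((z ∧ z) → (z ∧ (z ∧ x))) → (¬z → x) = 1 → 0 = 0
This gives 0 ≠ 1.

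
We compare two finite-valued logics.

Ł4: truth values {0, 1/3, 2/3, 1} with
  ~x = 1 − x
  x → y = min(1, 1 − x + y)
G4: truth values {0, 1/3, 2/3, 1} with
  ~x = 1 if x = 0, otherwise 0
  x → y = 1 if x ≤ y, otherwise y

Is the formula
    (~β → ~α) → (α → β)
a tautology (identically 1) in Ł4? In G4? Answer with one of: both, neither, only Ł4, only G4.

only Ł4

In Ł4: every assignment gives 1 — tautology.
In G4: at α = 2/3, β = 1/3 the value is 1/3 — not a tautology.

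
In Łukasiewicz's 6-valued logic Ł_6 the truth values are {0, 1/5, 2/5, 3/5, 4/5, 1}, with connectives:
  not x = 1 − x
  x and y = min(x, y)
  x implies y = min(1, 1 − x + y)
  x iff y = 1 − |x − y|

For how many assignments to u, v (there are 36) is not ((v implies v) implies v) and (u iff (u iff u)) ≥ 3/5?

9

value 1: 1 assignment (counts)
value 4/5: 3 assignments (counts)
value 3/5: 5 assignments (counts)
value 2/5: 7 assignments
value 1/5: 9 assignments
value 0: 11 assignments
So 9 of the 36 assignments meet the threshold.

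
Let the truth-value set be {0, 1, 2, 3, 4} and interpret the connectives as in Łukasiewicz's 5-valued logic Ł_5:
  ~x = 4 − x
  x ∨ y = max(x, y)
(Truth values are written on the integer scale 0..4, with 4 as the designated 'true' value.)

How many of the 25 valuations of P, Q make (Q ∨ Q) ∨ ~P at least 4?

9

value 4: 9 assignments (counts)
value 3: 7 assignments
value 2: 5 assignments
value 1: 3 assignments
value 0: 1 assignment
So 9 of the 25 assignments meet the threshold.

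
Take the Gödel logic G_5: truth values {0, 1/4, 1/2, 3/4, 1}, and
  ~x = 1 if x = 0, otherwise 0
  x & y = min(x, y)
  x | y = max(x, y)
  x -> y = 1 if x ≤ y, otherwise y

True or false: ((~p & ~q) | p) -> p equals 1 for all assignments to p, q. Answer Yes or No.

Counterexample: take p = 0, q = 0.
~p = ~0 = 1
~q = ~0 = 1
~p & ~q = 1 & 1 = 1
(~p & ~q) | p = 1 | 0 = 1
((~p & ~q) | p) -> p = 1 -> 0 = 0
This gives 0 ≠ 1.

No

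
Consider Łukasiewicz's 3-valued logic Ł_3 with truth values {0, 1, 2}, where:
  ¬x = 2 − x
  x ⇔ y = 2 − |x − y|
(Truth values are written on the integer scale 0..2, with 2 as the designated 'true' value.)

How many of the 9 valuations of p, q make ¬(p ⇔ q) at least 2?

p = 0, q = 0 ↦ 0  <
p = 0, q = 1 ↦ 1  <
p = 0, q = 2 ↦ 2  ≥
p = 1, q = 0 ↦ 1  <
p = 1, q = 1 ↦ 0  <
p = 1, q = 2 ↦ 1  <
p = 2, q = 0 ↦ 2  ≥
p = 2, q = 1 ↦ 1  <
p = 2, q = 2 ↦ 0  <
So 2 of the 9 assignments meet the threshold.

2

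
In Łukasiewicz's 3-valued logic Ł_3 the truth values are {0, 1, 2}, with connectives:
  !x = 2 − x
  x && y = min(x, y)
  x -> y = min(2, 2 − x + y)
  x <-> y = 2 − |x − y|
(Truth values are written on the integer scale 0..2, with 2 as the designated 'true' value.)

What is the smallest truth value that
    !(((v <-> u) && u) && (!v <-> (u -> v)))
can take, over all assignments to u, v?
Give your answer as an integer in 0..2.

Take u = 1, v = 0:
v <-> u = 0 <-> 1 = 1
(v <-> u) && u = 1 && 1 = 1
!v = !0 = 2
u -> v = 1 -> 0 = 1
!v <-> (u -> v) = 2 <-> 1 = 1
((v <-> u) && u) && (!v <-> (u -> v)) = 1 && 1 = 1
!(((v <-> u) && u) && (!v <-> (u -> v))) = !1 = 1
No assignment yields a value below 1, so this is the minimum.

1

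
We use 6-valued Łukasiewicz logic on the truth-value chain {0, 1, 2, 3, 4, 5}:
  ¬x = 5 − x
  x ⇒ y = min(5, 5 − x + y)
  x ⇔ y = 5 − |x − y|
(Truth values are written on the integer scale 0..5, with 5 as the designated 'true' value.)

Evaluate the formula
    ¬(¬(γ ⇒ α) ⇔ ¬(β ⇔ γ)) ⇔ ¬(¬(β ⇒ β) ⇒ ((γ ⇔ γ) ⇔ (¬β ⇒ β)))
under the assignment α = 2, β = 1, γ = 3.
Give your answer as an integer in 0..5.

4

γ ⇒ α = 3 ⇒ 2 = 4
¬(γ ⇒ α) = ¬4 = 1
β ⇔ γ = 1 ⇔ 3 = 3
¬(β ⇔ γ) = ¬3 = 2
¬(γ ⇒ α) ⇔ ¬(β ⇔ γ) = 1 ⇔ 2 = 4
¬(¬(γ ⇒ α) ⇔ ¬(β ⇔ γ)) = ¬4 = 1
β ⇒ β = 1 ⇒ 1 = 5
¬(β ⇒ β) = ¬5 = 0
γ ⇔ γ = 3 ⇔ 3 = 5
¬β = ¬1 = 4
¬β ⇒ β = 4 ⇒ 1 = 2
(γ ⇔ γ) ⇔ (¬β ⇒ β) = 5 ⇔ 2 = 2
¬(β ⇒ β) ⇒ ((γ ⇔ γ) ⇔ (¬β ⇒ β)) = 0 ⇒ 2 = 5
¬(¬(β ⇒ β) ⇒ ((γ ⇔ γ) ⇔ (¬β ⇒ β))) = ¬5 = 0
¬(¬(γ ⇒ α) ⇔ ¬(β ⇔ γ)) ⇔ ¬(¬(β ⇒ β) ⇒ ((γ ⇔ γ) ⇔ (¬β ⇒ β))) = 1 ⇔ 0 = 4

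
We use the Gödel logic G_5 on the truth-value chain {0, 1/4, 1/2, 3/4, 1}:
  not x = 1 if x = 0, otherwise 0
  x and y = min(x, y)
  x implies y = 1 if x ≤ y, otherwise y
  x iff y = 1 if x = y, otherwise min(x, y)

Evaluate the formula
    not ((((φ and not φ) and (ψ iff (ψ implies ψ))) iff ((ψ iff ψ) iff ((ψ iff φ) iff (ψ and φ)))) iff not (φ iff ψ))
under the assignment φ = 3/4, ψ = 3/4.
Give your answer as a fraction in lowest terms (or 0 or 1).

0

not φ = not 3/4 = 0
φ and not φ = 3/4 and 0 = 0
ψ implies ψ = 3/4 implies 3/4 = 1
ψ iff (ψ implies ψ) = 3/4 iff 1 = 3/4
(φ and not φ) and (ψ iff (ψ implies ψ)) = 0 and 3/4 = 0
ψ iff ψ = 3/4 iff 3/4 = 1
ψ iff φ = 3/4 iff 3/4 = 1
ψ and φ = 3/4 and 3/4 = 3/4
(ψ iff φ) iff (ψ and φ) = 1 iff 3/4 = 3/4
(ψ iff ψ) iff ((ψ iff φ) iff (ψ and φ)) = 1 iff 3/4 = 3/4
((φ and not φ) and (ψ iff (ψ implies ψ))) iff ((ψ iff ψ) iff ((ψ iff φ) iff (ψ and φ))) = 0 iff 3/4 = 0
φ iff ψ = 3/4 iff 3/4 = 1
not (φ iff ψ) = not 1 = 0
(((φ and not φ) and (ψ iff (ψ implies ψ))) iff ((ψ iff ψ) iff ((ψ iff φ) iff (ψ and φ)))) iff not (φ iff ψ) = 0 iff 0 = 1
not ((((φ and not φ) and (ψ iff (ψ implies ψ))) iff ((ψ iff ψ) iff ((ψ iff φ) iff (ψ and φ)))) iff not (φ iff ψ)) = not 1 = 0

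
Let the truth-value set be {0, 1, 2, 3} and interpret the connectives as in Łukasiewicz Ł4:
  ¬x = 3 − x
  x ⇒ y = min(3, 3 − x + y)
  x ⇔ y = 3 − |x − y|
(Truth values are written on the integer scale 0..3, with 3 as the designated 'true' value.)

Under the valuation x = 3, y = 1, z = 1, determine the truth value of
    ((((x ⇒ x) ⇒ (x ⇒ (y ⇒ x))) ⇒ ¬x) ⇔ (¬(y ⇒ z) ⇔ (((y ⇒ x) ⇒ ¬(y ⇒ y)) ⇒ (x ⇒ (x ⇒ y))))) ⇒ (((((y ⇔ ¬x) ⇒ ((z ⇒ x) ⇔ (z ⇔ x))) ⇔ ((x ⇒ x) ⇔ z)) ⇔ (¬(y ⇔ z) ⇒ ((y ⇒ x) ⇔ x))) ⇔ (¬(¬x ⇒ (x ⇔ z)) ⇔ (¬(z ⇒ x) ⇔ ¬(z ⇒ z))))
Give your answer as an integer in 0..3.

x ⇒ x = 3 ⇒ 3 = 3
y ⇒ x = 1 ⇒ 3 = 3
x ⇒ (y ⇒ x) = 3 ⇒ 3 = 3
(x ⇒ x) ⇒ (x ⇒ (y ⇒ x)) = 3 ⇒ 3 = 3
¬x = ¬3 = 0
((x ⇒ x) ⇒ (x ⇒ (y ⇒ x))) ⇒ ¬x = 3 ⇒ 0 = 0
y ⇒ z = 1 ⇒ 1 = 3
¬(y ⇒ z) = ¬3 = 0
y ⇒ x = 1 ⇒ 3 = 3
y ⇒ y = 1 ⇒ 1 = 3
¬(y ⇒ y) = ¬3 = 0
(y ⇒ x) ⇒ ¬(y ⇒ y) = 3 ⇒ 0 = 0
x ⇒ y = 3 ⇒ 1 = 1
x ⇒ (x ⇒ y) = 3 ⇒ 1 = 1
((y ⇒ x) ⇒ ¬(y ⇒ y)) ⇒ (x ⇒ (x ⇒ y)) = 0 ⇒ 1 = 3
¬(y ⇒ z) ⇔ (((y ⇒ x) ⇒ ¬(y ⇒ y)) ⇒ (x ⇒ (x ⇒ y))) = 0 ⇔ 3 = 0
(((x ⇒ x) ⇒ (x ⇒ (y ⇒ x))) ⇒ ¬x) ⇔ (¬(y ⇒ z) ⇔ (((y ⇒ x) ⇒ ¬(y ⇒ y)) ⇒ (x ⇒ (x ⇒ y)))) = 0 ⇔ 0 = 3
¬x = ¬3 = 0
y ⇔ ¬x = 1 ⇔ 0 = 2
z ⇒ x = 1 ⇒ 3 = 3
z ⇔ x = 1 ⇔ 3 = 1
(z ⇒ x) ⇔ (z ⇔ x) = 3 ⇔ 1 = 1
(y ⇔ ¬x) ⇒ ((z ⇒ x) ⇔ (z ⇔ x)) = 2 ⇒ 1 = 2
x ⇒ x = 3 ⇒ 3 = 3
(x ⇒ x) ⇔ z = 3 ⇔ 1 = 1
((y ⇔ ¬x) ⇒ ((z ⇒ x) ⇔ (z ⇔ x))) ⇔ ((x ⇒ x) ⇔ z) = 2 ⇔ 1 = 2
y ⇔ z = 1 ⇔ 1 = 3
¬(y ⇔ z) = ¬3 = 0
y ⇒ x = 1 ⇒ 3 = 3
(y ⇒ x) ⇔ x = 3 ⇔ 3 = 3
¬(y ⇔ z) ⇒ ((y ⇒ x) ⇔ x) = 0 ⇒ 3 = 3
(((y ⇔ ¬x) ⇒ ((z ⇒ x) ⇔ (z ⇔ x))) ⇔ ((x ⇒ x) ⇔ z)) ⇔ (¬(y ⇔ z) ⇒ ((y ⇒ x) ⇔ x)) = 2 ⇔ 3 = 2
¬x = ¬3 = 0
x ⇔ z = 3 ⇔ 1 = 1
¬x ⇒ (x ⇔ z) = 0 ⇒ 1 = 3
¬(¬x ⇒ (x ⇔ z)) = ¬3 = 0
z ⇒ x = 1 ⇒ 3 = 3
¬(z ⇒ x) = ¬3 = 0
z ⇒ z = 1 ⇒ 1 = 3
¬(z ⇒ z) = ¬3 = 0
¬(z ⇒ x) ⇔ ¬(z ⇒ z) = 0 ⇔ 0 = 3
¬(¬x ⇒ (x ⇔ z)) ⇔ (¬(z ⇒ x) ⇔ ¬(z ⇒ z)) = 0 ⇔ 3 = 0
((((y ⇔ ¬x) ⇒ ((z ⇒ x) ⇔ (z ⇔ x))) ⇔ ((x ⇒ x) ⇔ z)) ⇔ (¬(y ⇔ z) ⇒ ((y ⇒ x) ⇔ x))) ⇔ (¬(¬x ⇒ (x ⇔ z)) ⇔ (¬(z ⇒ x) ⇔ ¬(z ⇒ z))) = 2 ⇔ 0 = 1
((((x ⇒ x) ⇒ (x ⇒ (y ⇒ x))) ⇒ ¬x) ⇔ (¬(y ⇒ z) ⇔ (((y ⇒ x) ⇒ ¬(y ⇒ y)) ⇒ (x ⇒ (x ⇒ y))))) ⇒ (((((y ⇔ ¬x) ⇒ ((z ⇒ x) ⇔ (z ⇔ x))) ⇔ ((x ⇒ x) ⇔ z)) ⇔ (¬(y ⇔ z) ⇒ ((y ⇒ x) ⇔ x))) ⇔ (¬(¬x ⇒ (x ⇔ z)) ⇔ (¬(z ⇒ x) ⇔ ¬(z ⇒ z)))) = 3 ⇒ 1 = 1

1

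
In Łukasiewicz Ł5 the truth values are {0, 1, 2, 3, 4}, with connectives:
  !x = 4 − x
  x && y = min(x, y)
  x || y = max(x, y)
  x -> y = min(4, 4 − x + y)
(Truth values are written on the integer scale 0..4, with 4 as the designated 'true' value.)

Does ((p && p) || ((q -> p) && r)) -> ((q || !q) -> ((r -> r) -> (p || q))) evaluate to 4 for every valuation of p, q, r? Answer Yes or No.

No

Counterexample: take p = 0, q = 0, r = 1.
p && p = 0 && 0 = 0
q -> p = 0 -> 0 = 4
(q -> p) && r = 4 && 1 = 1
(p && p) || ((q -> p) && r) = 0 || 1 = 1
!q = !0 = 4
q || !q = 0 || 4 = 4
r -> r = 1 -> 1 = 4
p || q = 0 || 0 = 0
(r -> r) -> (p || q) = 4 -> 0 = 0
(q || !q) -> ((r -> r) -> (p || q)) = 4 -> 0 = 0
((p && p) || ((q -> p) && r)) -> ((q || !q) -> ((r -> r) -> (p || q))) = 1 -> 0 = 3
This gives 3 ≠ 4.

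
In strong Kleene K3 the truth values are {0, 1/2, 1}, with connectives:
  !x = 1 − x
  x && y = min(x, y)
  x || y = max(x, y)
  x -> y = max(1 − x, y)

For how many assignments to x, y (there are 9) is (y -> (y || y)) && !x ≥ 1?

x = 0, y = 0 ↦ 1  ≥
x = 0, y = 1/2 ↦ 1/2  <
x = 0, y = 1 ↦ 1  ≥
x = 1/2, y = 0 ↦ 1/2  <
x = 1/2, y = 1/2 ↦ 1/2  <
x = 1/2, y = 1 ↦ 1/2  <
x = 1, y = 0 ↦ 0  <
x = 1, y = 1/2 ↦ 0  <
x = 1, y = 1 ↦ 0  <
So 2 of the 9 assignments meet the threshold.

2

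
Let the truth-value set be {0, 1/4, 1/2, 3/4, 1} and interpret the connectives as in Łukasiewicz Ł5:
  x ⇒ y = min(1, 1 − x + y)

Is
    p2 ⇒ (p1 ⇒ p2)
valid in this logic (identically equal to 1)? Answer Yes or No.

At p1 = 1/2, p2 = 1/2, for instance:
p1 ⇒ p2 = 1/2 ⇒ 1/2 = 1
p2 ⇒ (p1 ⇒ p2) = 1/2 ⇒ 1 = 1
and checking the remaining 24 assignments likewise gives ≥ 1 in every case.

Yes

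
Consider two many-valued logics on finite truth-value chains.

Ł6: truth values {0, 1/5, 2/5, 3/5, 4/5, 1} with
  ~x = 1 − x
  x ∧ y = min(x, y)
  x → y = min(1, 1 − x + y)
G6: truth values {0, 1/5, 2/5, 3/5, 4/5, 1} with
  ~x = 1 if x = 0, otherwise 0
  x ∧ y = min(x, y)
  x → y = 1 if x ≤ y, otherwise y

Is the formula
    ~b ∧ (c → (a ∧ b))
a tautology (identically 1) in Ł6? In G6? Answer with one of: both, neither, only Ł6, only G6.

In Ł6: at a = 0, b = 0, c = 1/5 the value is 4/5 — not a tautology.
In G6: at a = 0, b = 0, c = 1/5 the value is 0 — not a tautology.

neither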